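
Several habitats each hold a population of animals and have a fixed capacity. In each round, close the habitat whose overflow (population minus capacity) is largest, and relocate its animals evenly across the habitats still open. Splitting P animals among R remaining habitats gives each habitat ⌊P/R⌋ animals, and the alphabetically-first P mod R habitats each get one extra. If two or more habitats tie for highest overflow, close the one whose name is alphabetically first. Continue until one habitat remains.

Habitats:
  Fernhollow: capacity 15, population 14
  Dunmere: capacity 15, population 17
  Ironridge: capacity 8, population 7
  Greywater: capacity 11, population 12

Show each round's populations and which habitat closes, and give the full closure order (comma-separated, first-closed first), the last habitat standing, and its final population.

Closure order: Dunmere, Greywater, Fernhollow
Last habitat: Ironridge with 50 animals

Round 1: Dunmere=17 Fernhollow=14 Greywater=12 Ironridge=7 → close Dunmere (overflow 2)
  17÷3 = 5 each, +1 to first 2
Round 2: Fernhollow=20 Greywater=18 Ironridge=12 → close Greywater (overflow 7)
  18÷2 = 9 each, +1 to first 0
Round 3: Fernhollow=29 Ironridge=21 → close Fernhollow (overflow 14)
  29÷1 = 29 each, +1 to first 0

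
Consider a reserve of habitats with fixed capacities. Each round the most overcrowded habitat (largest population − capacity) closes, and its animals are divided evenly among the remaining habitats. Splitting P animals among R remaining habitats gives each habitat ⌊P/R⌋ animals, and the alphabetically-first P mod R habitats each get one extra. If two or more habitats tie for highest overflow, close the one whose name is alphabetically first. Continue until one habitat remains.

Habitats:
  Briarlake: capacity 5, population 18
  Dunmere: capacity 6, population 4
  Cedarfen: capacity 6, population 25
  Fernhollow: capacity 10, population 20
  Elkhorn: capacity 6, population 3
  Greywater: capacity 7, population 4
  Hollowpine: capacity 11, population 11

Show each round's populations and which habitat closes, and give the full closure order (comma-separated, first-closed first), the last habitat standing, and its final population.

Round 1: Briarlake=18 Cedarfen=25 Dunmere=4 Elkhorn=3 Fernhollow=20 Greywater=4 Hollowpine=11 → close Cedarfen (overflow 19)
  25÷6 = 4 each, +1 to first 1
Round 2: Briarlake=23 Dunmere=8 Elkhorn=7 Fernhollow=24 Greywater=8 Hollowpine=15 → close Briarlake (overflow 18)
  23÷5 = 4 each, +1 to first 3
Round 3: Dunmere=13 Elkhorn=12 Fernhollow=29 Greywater=12 Hollowpine=19 → close Fernhollow (overflow 19)
  29÷4 = 7 each, +1 to first 1
Round 4: Dunmere=21 Elkhorn=19 Greywater=19 Hollowpine=26 → close Dunmere (overflow 15)
  21÷3 = 7 each, +1 to first 0
Round 5: Elkhorn=26 Greywater=26 Hollowpine=33 → close Hollowpine (overflow 22)
  33÷2 = 16 each, +1 to first 1
Round 6: Elkhorn=43 Greywater=42 → close Elkhorn (overflow 37)
  43÷1 = 43 each, +1 to first 0

Closure order: Cedarfen, Briarlake, Fernhollow, Dunmere, Hollowpine, Elkhorn
Last habitat: Greywater with 85 animals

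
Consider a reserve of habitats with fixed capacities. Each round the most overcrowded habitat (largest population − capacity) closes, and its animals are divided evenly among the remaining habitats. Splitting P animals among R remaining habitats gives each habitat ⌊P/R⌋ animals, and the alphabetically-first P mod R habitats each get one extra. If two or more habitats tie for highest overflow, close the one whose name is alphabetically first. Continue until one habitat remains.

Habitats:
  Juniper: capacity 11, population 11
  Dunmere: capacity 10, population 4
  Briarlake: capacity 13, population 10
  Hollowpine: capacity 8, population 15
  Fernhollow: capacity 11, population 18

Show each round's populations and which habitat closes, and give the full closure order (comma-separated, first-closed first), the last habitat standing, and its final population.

Round 1: Briarlake=10 Dunmere=4 Fernhollow=18 Hollowpine=15 Juniper=11 → close Fernhollow (overflow 7)
  18÷4 = 4 each, +1 to first 2
Round 2: Briarlake=15 Dunmere=9 Hollowpine=19 Juniper=15 → close Hollowpine (overflow 11)
  19÷3 = 6 each, +1 to first 1
Round 3: Briarlake=22 Dunmere=15 Juniper=21 → close Juniper (overflow 10)
  21÷2 = 10 each, +1 to first 1
Round 4: Briarlake=33 Dunmere=25 → close Briarlake (overflow 20)
  33÷1 = 33 each, +1 to first 0

Closure order: Fernhollow, Hollowpine, Juniper, Briarlake
Last habitat: Dunmere with 58 animals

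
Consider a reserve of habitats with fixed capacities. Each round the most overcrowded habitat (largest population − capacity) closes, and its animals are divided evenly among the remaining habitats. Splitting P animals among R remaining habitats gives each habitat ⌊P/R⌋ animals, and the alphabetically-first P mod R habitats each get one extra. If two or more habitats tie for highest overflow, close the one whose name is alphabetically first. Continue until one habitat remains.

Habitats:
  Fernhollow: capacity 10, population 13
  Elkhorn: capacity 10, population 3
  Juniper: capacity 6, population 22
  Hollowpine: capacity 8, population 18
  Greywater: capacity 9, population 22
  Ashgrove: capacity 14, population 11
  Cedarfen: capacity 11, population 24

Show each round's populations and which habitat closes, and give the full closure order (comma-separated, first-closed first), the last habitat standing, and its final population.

Round 1: Ashgrove=11 Cedarfen=24 Elkhorn=3 Fernhollow=13 Greywater=22 Hollowpine=18 Juniper=22 → close Juniper (overflow 16)
  22÷6 = 3 each, +1 to first 4
Round 2: Ashgrove=15 Cedarfen=28 Elkhorn=7 Fernhollow=17 Greywater=25 Hollowpine=21 → close Cedarfen (overflow 17)
  28÷5 = 5 each, +1 to first 3
Round 3: Ashgrove=21 Elkhorn=13 Fernhollow=23 Greywater=30 Hollowpine=26 → close Greywater (overflow 21)
  30÷4 = 7 each, +1 to first 2
Round 4: Ashgrove=29 Elkhorn=21 Fernhollow=30 Hollowpine=33 → close Hollowpine (overflow 25)
  33÷3 = 11 each, +1 to first 0
Round 5: Ashgrove=40 Elkhorn=32 Fernhollow=41 → close Fernhollow (overflow 31)
  41÷2 = 20 each, +1 to first 1
Round 6: Ashgrove=61 Elkhorn=52 → close Ashgrove (overflow 47)
  61÷1 = 61 each, +1 to first 0

Closure order: Juniper, Cedarfen, Greywater, Hollowpine, Fernhollow, Ashgrove
Last habitat: Elkhorn with 113 animals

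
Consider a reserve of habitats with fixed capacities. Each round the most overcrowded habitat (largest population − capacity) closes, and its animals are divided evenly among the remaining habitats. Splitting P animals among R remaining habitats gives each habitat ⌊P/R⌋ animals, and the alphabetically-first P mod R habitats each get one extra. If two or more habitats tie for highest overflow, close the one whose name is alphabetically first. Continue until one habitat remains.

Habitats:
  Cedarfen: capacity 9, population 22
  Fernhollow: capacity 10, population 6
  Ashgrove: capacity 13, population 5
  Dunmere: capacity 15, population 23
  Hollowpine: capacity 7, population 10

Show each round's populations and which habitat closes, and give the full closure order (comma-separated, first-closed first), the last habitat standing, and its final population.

Round 1: Ashgrove=5 Cedarfen=22 Dunmere=23 Fernhollow=6 Hollowpine=10 → close Cedarfen (overflow 13)
  22÷4 = 5 each, +1 to first 2
Round 2: Ashgrove=11 Dunmere=29 Fernhollow=11 Hollowpine=15 → close Dunmere (overflow 14)
  29÷3 = 9 each, +1 to first 2
Round 3: Ashgrove=21 Fernhollow=21 Hollowpine=24 → close Hollowpine (overflow 17)
  24÷2 = 12 each, +1 to first 0
Round 4: Ashgrove=33 Fernhollow=33 → close Fernhollow (overflow 23)
  33÷1 = 33 each, +1 to first 0

Closure order: Cedarfen, Dunmere, Hollowpine, Fernhollow
Last habitat: Ashgrove with 66 animals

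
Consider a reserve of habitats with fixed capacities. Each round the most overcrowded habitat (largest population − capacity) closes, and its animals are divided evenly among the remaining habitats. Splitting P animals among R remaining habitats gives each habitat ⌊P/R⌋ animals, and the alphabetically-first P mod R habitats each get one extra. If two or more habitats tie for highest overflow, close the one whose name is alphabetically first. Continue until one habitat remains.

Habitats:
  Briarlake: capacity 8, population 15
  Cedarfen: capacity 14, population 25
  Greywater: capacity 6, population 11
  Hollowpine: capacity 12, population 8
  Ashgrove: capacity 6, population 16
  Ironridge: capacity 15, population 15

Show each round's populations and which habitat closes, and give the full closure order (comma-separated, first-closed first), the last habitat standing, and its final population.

Round 1: Ashgrove=16 Briarlake=15 Cedarfen=25 Greywater=11 Hollowpine=8 Ironridge=15 → close Cedarfen (overflow 11)
  25÷5 = 5 each, +1 to first 0
Round 2: Ashgrove=21 Briarlake=20 Greywater=16 Hollowpine=13 Ironridge=20 → close Ashgrove (overflow 15)
  21÷4 = 5 each, +1 to first 1
Round 3: Briarlake=26 Greywater=21 Hollowpine=18 Ironridge=25 → close Briarlake (overflow 18)
  26÷3 = 8 each, +1 to first 2
Round 4: Greywater=30 Hollowpine=27 Ironridge=33 → close Greywater (overflow 24)
  30÷2 = 15 each, +1 to first 0
Round 5: Hollowpine=42 Ironridge=48 → close Ironridge (overflow 33)
  48÷1 = 48 each, +1 to first 0

Closure order: Cedarfen, Ashgrove, Briarlake, Greywater, Ironridge
Last habitat: Hollowpine with 90 animals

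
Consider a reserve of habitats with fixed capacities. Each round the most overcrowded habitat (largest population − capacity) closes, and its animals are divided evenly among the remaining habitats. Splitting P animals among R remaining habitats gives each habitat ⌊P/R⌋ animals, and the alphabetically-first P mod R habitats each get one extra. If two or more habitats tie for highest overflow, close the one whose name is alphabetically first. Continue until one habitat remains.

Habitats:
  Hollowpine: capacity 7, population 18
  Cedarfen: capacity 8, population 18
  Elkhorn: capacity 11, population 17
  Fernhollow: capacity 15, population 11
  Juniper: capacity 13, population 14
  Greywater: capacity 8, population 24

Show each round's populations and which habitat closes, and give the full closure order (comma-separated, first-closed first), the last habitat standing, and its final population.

Closure order: Greywater, Hollowpine, Cedarfen, Elkhorn, Juniper
Last habitat: Fernhollow with 102 animals

Round 1: Cedarfen=18 Elkhorn=17 Fernhollow=11 Greywater=24 Hollowpine=18 Juniper=14 → close Greywater (overflow 16)
  24÷5 = 4 each, +1 to first 4
Round 2: Cedarfen=23 Elkhorn=22 Fernhollow=16 Hollowpine=23 Juniper=18 → close Hollowpine (overflow 16)
  23÷4 = 5 each, +1 to first 3
Round 3: Cedarfen=29 Elkhorn=28 Fernhollow=22 Juniper=23 → close Cedarfen (overflow 21)
  29÷3 = 9 each, +1 to first 2
Round 4: Elkhorn=38 Fernhollow=32 Juniper=32 → close Elkhorn (overflow 27)
  38÷2 = 19 each, +1 to first 0
Round 5: Fernhollow=51 Juniper=51 → close Juniper (overflow 38)
  51÷1 = 51 each, +1 to first 0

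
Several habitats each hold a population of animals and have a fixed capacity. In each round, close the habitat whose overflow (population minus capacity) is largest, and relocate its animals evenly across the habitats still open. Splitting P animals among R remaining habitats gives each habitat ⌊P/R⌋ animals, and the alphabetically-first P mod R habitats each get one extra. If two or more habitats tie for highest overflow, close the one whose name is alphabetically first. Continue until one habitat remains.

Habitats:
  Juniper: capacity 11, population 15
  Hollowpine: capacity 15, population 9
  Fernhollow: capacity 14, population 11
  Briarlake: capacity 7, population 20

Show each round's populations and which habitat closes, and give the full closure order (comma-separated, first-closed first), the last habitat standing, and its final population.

Closure order: Briarlake, Juniper, Fernhollow
Last habitat: Hollowpine with 55 animals

Round 1: Briarlake=20 Fernhollow=11 Hollowpine=9 Juniper=15 → close Briarlake (overflow 13)
  20÷3 = 6 each, +1 to first 2
Round 2: Fernhollow=18 Hollowpine=16 Juniper=21 → close Juniper (overflow 10)
  21÷2 = 10 each, +1 to first 1
Round 3: Fernhollow=29 Hollowpine=26 → close Fernhollow (overflow 15)
  29÷1 = 29 each, +1 to first 0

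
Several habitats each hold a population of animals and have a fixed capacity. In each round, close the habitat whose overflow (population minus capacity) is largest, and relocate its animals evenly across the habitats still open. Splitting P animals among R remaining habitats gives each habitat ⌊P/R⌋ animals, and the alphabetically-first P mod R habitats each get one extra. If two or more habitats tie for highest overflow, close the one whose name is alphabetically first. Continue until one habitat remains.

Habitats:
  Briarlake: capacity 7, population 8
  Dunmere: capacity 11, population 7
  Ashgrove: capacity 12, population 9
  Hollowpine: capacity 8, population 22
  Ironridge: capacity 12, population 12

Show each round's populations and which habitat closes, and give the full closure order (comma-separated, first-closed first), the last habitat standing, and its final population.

Round 1: Ashgrove=9 Briarlake=8 Dunmere=7 Hollowpine=22 Ironridge=12 → close Hollowpine (overflow 14)
  22÷4 = 5 each, +1 to first 2
Round 2: Ashgrove=15 Briarlake=14 Dunmere=12 Ironridge=17 → close Briarlake (overflow 7)
  14÷3 = 4 each, +1 to first 2
Round 3: Ashgrove=20 Dunmere=17 Ironridge=21 → close Ironridge (overflow 9)
  21÷2 = 10 each, +1 to first 1
Round 4: Ashgrove=31 Dunmere=27 → close Ashgrove (overflow 19)
  31÷1 = 31 each, +1 to first 0

Closure order: Hollowpine, Briarlake, Ironridge, Ashgrove
Last habitat: Dunmere with 58 animals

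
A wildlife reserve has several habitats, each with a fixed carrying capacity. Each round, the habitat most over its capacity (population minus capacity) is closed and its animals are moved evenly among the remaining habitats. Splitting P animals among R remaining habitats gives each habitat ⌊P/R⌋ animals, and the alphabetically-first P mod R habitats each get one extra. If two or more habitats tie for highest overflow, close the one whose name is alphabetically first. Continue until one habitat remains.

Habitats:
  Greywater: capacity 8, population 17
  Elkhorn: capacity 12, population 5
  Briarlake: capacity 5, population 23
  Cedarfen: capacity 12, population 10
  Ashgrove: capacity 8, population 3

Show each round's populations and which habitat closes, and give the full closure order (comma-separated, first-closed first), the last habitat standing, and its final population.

Closure order: Briarlake, Greywater, Cedarfen, Ashgrove
Last habitat: Elkhorn with 58 animals

Round 1: Ashgrove=3 Briarlake=23 Cedarfen=10 Elkhorn=5 Greywater=17 → close Briarlake (overflow 18)
  23÷4 = 5 each, +1 to first 3
Round 2: Ashgrove=9 Cedarfen=16 Elkhorn=11 Greywater=22 → close Greywater (overflow 14)
  22÷3 = 7 each, +1 to first 1
Round 3: Ashgrove=17 Cedarfen=23 Elkhorn=18 → close Cedarfen (overflow 11)
  23÷2 = 11 each, +1 to first 1
Round 4: Ashgrove=29 Elkhorn=29 → close Ashgrove (overflow 21)
  29÷1 = 29 each, +1 to first 0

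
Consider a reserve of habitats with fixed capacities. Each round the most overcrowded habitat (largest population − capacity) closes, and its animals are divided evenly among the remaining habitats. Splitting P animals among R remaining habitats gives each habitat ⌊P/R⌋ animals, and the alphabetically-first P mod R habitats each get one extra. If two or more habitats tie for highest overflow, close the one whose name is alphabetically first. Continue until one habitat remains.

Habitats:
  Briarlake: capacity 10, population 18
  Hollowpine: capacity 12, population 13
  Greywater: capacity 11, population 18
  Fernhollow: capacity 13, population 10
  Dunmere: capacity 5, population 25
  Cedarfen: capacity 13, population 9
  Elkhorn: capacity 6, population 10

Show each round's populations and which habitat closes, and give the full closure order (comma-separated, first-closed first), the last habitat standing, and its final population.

Round 1: Briarlake=18 Cedarfen=9 Dunmere=25 Elkhorn=10 Fernhollow=10 Greywater=18 Hollowpine=13 → close Dunmere (overflow 20)
  25÷6 = 4 each, +1 to first 1
Round 2: Briarlake=23 Cedarfen=13 Elkhorn=14 Fernhollow=14 Greywater=22 Hollowpine=17 → close Briarlake (overflow 13)
  23÷5 = 4 each, +1 to first 3
Round 3: Cedarfen=18 Elkhorn=19 Fernhollow=19 Greywater=26 Hollowpine=21 → close Greywater (overflow 15)
  26÷4 = 6 each, +1 to first 2
Round 4: Cedarfen=25 Elkhorn=26 Fernhollow=25 Hollowpine=27 → close Elkhorn (overflow 20)
  26÷3 = 8 each, +1 to first 2
Round 5: Cedarfen=34 Fernhollow=34 Hollowpine=35 → close Hollowpine (overflow 23)
  35÷2 = 17 each, +1 to first 1
Round 6: Cedarfen=52 Fernhollow=51 → close Cedarfen (overflow 39)
  52÷1 = 52 each, +1 to first 0

Closure order: Dunmere, Briarlake, Greywater, Elkhorn, Hollowpine, Cedarfen
Last habitat: Fernhollow with 103 animals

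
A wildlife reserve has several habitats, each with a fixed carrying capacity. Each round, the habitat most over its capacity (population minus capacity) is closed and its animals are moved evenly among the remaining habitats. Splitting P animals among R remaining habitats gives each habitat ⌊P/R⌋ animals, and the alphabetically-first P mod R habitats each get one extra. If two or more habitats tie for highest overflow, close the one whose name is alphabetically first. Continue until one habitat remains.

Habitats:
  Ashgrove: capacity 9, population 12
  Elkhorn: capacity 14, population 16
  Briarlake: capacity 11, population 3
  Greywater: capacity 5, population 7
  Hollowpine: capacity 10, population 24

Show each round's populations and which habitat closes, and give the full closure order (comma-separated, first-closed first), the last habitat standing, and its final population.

Closure order: Hollowpine, Ashgrove, Elkhorn, Greywater
Last habitat: Briarlake with 62 animals

Round 1: Ashgrove=12 Briarlake=3 Elkhorn=16 Greywater=7 Hollowpine=24 → close Hollowpine (overflow 14)
  24÷4 = 6 each, +1 to first 0
Round 2: Ashgrove=18 Briarlake=9 Elkhorn=22 Greywater=13 → close Ashgrove (overflow 9)
  18÷3 = 6 each, +1 to first 0
Round 3: Briarlake=15 Elkhorn=28 Greywater=19 → close Elkhorn (overflow 14)
  28÷2 = 14 each, +1 to first 0
Round 4: Briarlake=29 Greywater=33 → close Greywater (overflow 28)
  33÷1 = 33 each, +1 to first 0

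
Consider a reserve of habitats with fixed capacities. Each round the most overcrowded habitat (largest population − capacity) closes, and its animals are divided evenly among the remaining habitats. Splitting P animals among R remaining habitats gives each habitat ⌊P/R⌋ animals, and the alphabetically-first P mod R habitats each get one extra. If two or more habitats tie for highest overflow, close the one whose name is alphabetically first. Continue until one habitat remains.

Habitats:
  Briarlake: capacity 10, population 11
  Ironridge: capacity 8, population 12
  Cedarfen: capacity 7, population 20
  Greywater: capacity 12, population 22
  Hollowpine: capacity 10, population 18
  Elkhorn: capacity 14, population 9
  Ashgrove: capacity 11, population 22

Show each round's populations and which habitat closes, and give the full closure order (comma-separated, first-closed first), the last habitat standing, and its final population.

Closure order: Cedarfen, Ashgrove, Greywater, Hollowpine, Briarlake, Ironridge
Last habitat: Elkhorn with 114 animals

Round 1: Ashgrove=22 Briarlake=11 Cedarfen=20 Elkhorn=9 Greywater=22 Hollowpine=18 Ironridge=12 → close Cedarfen (overflow 13)
  20÷6 = 3 each, +1 to first 2
Round 2: Ashgrove=26 Briarlake=15 Elkhorn=12 Greywater=25 Hollowpine=21 Ironridge=15 → close Ashgrove (overflow 15)
  26÷5 = 5 each, +1 to first 1
Round 3: Briarlake=21 Elkhorn=17 Greywater=30 Hollowpine=26 Ironridge=20 → close Greywater (overflow 18)
  30÷4 = 7 each, +1 to first 2
Round 4: Briarlake=29 Elkhorn=25 Hollowpine=33 Ironridge=27 → close Hollowpine (overflow 23)
  33÷3 = 11 each, +1 to first 0
Round 5: Briarlake=40 Elkhorn=36 Ironridge=38 → close Briarlake (overflow 30)
  40÷2 = 20 each, +1 to first 0
Round 6: Elkhorn=56 Ironridge=58 → close Ironridge (overflow 50)
  58÷1 = 58 each, +1 to first 0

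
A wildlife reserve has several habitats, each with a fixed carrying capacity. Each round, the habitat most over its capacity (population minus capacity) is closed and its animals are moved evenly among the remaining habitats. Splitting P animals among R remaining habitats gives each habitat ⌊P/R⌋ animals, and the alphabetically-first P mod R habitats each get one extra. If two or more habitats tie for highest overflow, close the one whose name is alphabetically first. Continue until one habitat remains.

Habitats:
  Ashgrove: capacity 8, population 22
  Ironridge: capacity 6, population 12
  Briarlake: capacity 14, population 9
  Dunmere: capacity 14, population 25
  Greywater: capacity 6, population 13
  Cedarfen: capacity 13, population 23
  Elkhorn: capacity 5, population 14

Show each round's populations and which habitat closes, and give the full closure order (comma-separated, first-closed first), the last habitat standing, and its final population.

Closure order: Ashgrove, Dunmere, Cedarfen, Elkhorn, Greywater, Ironridge
Last habitat: Briarlake with 118 animals

Round 1: Ashgrove=22 Briarlake=9 Cedarfen=23 Dunmere=25 Elkhorn=14 Greywater=13 Ironridge=12 → close Ashgrove (overflow 14)
  22÷6 = 3 each, +1 to first 4
Round 2: Briarlake=13 Cedarfen=27 Dunmere=29 Elkhorn=18 Greywater=16 Ironridge=15 → close Dunmere (overflow 15)
  29÷5 = 5 each, +1 to first 4
Round 3: Briarlake=19 Cedarfen=33 Elkhorn=24 Greywater=22 Ironridge=20 → close Cedarfen (overflow 20)
  33÷4 = 8 each, +1 to first 1
Round 4: Briarlake=28 Elkhorn=32 Greywater=30 Ironridge=28 → close Elkhorn (overflow 27)
  32÷3 = 10 each, +1 to first 2
Round 5: Briarlake=39 Greywater=41 Ironridge=38 → close Greywater (overflow 35)
  41÷2 = 20 each, +1 to first 1
Round 6: Briarlake=60 Ironridge=58 → close Ironridge (overflow 52)
  58÷1 = 58 each, +1 to first 0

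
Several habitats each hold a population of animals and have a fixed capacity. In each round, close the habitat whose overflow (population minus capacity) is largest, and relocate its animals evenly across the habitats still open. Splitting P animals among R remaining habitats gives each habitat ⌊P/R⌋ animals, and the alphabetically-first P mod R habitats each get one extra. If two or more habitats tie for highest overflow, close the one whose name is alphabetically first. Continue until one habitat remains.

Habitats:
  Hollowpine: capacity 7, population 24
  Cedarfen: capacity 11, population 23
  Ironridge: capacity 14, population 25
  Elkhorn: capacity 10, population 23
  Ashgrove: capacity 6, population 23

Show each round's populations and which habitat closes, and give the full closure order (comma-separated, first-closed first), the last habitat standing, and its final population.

Closure order: Ashgrove, Hollowpine, Elkhorn, Cedarfen
Last habitat: Ironridge with 118 animals

Round 1: Ashgrove=23 Cedarfen=23 Elkhorn=23 Hollowpine=24 Ironridge=25 → close Ashgrove (overflow 17)
  23÷4 = 5 each, +1 to first 3
Round 2: Cedarfen=29 Elkhorn=29 Hollowpine=30 Ironridge=30 → close Hollowpine (overflow 23)
  30÷3 = 10 each, +1 to first 0
Round 3: Cedarfen=39 Elkhorn=39 Ironridge=40 → close Elkhorn (overflow 29)
  39÷2 = 19 each, +1 to first 1
Round 4: Cedarfen=59 Ironridge=59 → close Cedarfen (overflow 48)
  59÷1 = 59 each, +1 to first 0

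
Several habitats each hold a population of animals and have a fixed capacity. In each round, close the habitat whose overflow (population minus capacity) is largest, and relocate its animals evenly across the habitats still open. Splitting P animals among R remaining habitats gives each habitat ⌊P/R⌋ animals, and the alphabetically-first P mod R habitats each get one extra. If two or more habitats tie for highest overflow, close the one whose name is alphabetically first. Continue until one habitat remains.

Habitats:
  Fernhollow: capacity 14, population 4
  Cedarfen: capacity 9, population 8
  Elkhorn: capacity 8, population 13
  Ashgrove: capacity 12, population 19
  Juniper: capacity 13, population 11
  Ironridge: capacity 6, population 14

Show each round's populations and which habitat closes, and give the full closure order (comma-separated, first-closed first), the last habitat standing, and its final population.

Round 1: Ashgrove=19 Cedarfen=8 Elkhorn=13 Fernhollow=4 Ironridge=14 Juniper=11 → close Ironridge (overflow 8)
  14÷5 = 2 each, +1 to first 4
Round 2: Ashgrove=22 Cedarfen=11 Elkhorn=16 Fernhollow=7 Juniper=13 → close Ashgrove (overflow 10)
  22÷4 = 5 each, +1 to first 2
Round 3: Cedarfen=17 Elkhorn=22 Fernhollow=12 Juniper=18 → close Elkhorn (overflow 14)
  22÷3 = 7 each, +1 to first 1
Round 4: Cedarfen=25 Fernhollow=19 Juniper=25 → close Cedarfen (overflow 16)
  25÷2 = 12 each, +1 to first 1
Round 5: Fernhollow=32 Juniper=37 → close Juniper (overflow 24)
  37÷1 = 37 each, +1 to first 0

Closure order: Ironridge, Ashgrove, Elkhorn, Cedarfen, Juniper
Last habitat: Fernhollow with 69 animals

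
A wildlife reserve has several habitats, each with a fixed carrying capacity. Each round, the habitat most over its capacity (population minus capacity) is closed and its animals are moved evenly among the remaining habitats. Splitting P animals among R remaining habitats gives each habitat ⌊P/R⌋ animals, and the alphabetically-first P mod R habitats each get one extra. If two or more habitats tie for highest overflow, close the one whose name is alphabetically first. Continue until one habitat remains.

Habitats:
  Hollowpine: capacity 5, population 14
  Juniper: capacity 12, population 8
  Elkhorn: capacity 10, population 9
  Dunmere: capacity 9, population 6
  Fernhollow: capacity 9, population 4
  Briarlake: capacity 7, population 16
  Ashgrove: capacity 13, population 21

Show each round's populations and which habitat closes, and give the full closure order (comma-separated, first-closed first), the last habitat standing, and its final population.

Closure order: Briarlake, Ashgrove, Hollowpine, Elkhorn, Dunmere, Fernhollow
Last habitat: Juniper with 78 animals

Round 1: Ashgrove=21 Briarlake=16 Dunmere=6 Elkhorn=9 Fernhollow=4 Hollowpine=14 Juniper=8 → close Briarlake (overflow 9)
  16÷6 = 2 each, +1 to first 4
Round 2: Ashgrove=24 Dunmere=9 Elkhorn=12 Fernhollow=7 Hollowpine=16 Juniper=10 → close Ashgrove (overflow 11)
  24÷5 = 4 each, +1 to first 4
Round 3: Dunmere=14 Elkhorn=17 Fernhollow=12 Hollowpine=21 Juniper=14 → close Hollowpine (overflow 16)
  21÷4 = 5 each, +1 to first 1
Round 4: Dunmere=20 Elkhorn=22 Fernhollow=17 Juniper=19 → close Elkhorn (overflow 12)
  22÷3 = 7 each, +1 to first 1
Round 5: Dunmere=28 Fernhollow=24 Juniper=26 → close Dunmere (overflow 19)
  28÷2 = 14 each, +1 to first 0
Round 6: Fernhollow=38 Juniper=40 → close Fernhollow (overflow 29)
  38÷1 = 38 each, +1 to first 0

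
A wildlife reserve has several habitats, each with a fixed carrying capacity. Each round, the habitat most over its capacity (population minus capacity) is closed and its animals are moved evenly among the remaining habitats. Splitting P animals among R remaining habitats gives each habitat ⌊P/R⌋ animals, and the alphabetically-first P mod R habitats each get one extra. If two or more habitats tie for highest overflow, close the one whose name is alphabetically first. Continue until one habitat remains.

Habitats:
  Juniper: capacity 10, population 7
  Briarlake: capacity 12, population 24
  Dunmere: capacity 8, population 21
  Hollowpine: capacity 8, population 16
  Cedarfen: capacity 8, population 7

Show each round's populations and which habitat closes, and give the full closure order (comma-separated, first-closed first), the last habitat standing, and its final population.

Round 1: Briarlake=24 Cedarfen=7 Dunmere=21 Hollowpine=16 Juniper=7 → close Dunmere (overflow 13)
  21÷4 = 5 each, +1 to first 1
Round 2: Briarlake=30 Cedarfen=12 Hollowpine=21 Juniper=12 → close Briarlake (overflow 18)
  30÷3 = 10 each, +1 to first 0
Round 3: Cedarfen=22 Hollowpine=31 Juniper=22 → close Hollowpine (overflow 23)
  31÷2 = 15 each, +1 to first 1
Round 4: Cedarfen=38 Juniper=37 → close Cedarfen (overflow 30)
  38÷1 = 38 each, +1 to first 0

Closure order: Dunmere, Briarlake, Hollowpine, Cedarfen
Last habitat: Juniper with 75 animals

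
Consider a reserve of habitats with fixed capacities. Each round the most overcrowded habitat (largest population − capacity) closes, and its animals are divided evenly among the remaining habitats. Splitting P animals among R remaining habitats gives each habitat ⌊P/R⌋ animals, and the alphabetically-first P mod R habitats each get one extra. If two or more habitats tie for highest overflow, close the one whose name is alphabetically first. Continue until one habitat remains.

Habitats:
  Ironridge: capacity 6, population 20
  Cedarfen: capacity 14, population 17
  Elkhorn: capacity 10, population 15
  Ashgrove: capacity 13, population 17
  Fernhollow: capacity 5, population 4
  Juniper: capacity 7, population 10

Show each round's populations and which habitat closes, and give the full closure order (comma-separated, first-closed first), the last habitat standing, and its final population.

Closure order: Ironridge, Elkhorn, Ashgrove, Cedarfen, Juniper
Last habitat: Fernhollow with 83 animals

Round 1: Ashgrove=17 Cedarfen=17 Elkhorn=15 Fernhollow=4 Ironridge=20 Juniper=10 → close Ironridge (overflow 14)
  20÷5 = 4 each, +1 to first 0
Round 2: Ashgrove=21 Cedarfen=21 Elkhorn=19 Fernhollow=8 Juniper=14 → close Elkhorn (overflow 9)
  19÷4 = 4 each, +1 to first 3
Round 3: Ashgrove=26 Cedarfen=26 Fernhollow=13 Juniper=18 → close Ashgrove (overflow 13)
  26÷3 = 8 each, +1 to first 2
Round 4: Cedarfen=35 Fernhollow=22 Juniper=26 → close Cedarfen (overflow 21)
  35÷2 = 17 each, +1 to first 1
Round 5: Fernhollow=40 Juniper=43 → close Juniper (overflow 36)
  43÷1 = 43 each, +1 to first 0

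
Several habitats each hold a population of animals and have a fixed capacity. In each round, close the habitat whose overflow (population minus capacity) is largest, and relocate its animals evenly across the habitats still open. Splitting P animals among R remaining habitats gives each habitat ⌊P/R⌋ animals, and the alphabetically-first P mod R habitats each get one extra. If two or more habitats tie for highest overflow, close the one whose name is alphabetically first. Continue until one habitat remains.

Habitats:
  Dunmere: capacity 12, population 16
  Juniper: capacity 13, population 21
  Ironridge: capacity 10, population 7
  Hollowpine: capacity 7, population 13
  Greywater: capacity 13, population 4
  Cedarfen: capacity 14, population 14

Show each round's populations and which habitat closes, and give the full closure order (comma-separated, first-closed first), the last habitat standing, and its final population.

Round 1: Cedarfen=14 Dunmere=16 Greywater=4 Hollowpine=13 Ironridge=7 Juniper=21 → close Juniper (overflow 8)
  21÷5 = 4 each, +1 to first 1
Round 2: Cedarfen=19 Dunmere=20 Greywater=8 Hollowpine=17 Ironridge=11 → close Hollowpine (overflow 10)
  17÷4 = 4 each, +1 to first 1
Round 3: Cedarfen=24 Dunmere=24 Greywater=12 Ironridge=15 → close Dunmere (overflow 12)
  24÷3 = 8 each, +1 to first 0
Round 4: Cedarfen=32 Greywater=20 Ironridge=23 → close Cedarfen (overflow 18)
  32÷2 = 16 each, +1 to first 0
Round 5: Greywater=36 Ironridge=39 → close Ironridge (overflow 29)
  39÷1 = 39 each, +1 to first 0

Closure order: Juniper, Hollowpine, Dunmere, Cedarfen, Ironridge
Last habitat: Greywater with 75 animals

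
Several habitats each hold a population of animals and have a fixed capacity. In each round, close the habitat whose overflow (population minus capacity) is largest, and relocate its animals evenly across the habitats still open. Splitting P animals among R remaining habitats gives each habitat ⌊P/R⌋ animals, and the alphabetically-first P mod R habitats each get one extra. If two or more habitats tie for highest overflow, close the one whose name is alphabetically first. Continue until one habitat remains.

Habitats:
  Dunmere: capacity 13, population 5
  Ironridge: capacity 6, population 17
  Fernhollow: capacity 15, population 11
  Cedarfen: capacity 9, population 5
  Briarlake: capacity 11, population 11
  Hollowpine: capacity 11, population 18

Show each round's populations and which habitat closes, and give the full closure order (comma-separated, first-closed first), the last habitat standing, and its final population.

Round 1: Briarlake=11 Cedarfen=5 Dunmere=5 Fernhollow=11 Hollowpine=18 Ironridge=17 → close Ironridge (overflow 11)
  17÷5 = 3 each, +1 to first 2
Round 2: Briarlake=15 Cedarfen=9 Dunmere=8 Fernhollow=14 Hollowpine=21 → close Hollowpine (overflow 10)
  21÷4 = 5 each, +1 to first 1
Round 3: Briarlake=21 Cedarfen=14 Dunmere=13 Fernhollow=19 → close Briarlake (overflow 10)
  21÷3 = 7 each, +1 to first 0
Round 4: Cedarfen=21 Dunmere=20 Fernhollow=26 → close Cedarfen (overflow 12)
  21÷2 = 10 each, +1 to first 1
Round 5: Dunmere=31 Fernhollow=36 → close Fernhollow (overflow 21)
  36÷1 = 36 each, +1 to first 0

Closure order: Ironridge, Hollowpine, Briarlake, Cedarfen, Fernhollow
Last habitat: Dunmere with 67 animals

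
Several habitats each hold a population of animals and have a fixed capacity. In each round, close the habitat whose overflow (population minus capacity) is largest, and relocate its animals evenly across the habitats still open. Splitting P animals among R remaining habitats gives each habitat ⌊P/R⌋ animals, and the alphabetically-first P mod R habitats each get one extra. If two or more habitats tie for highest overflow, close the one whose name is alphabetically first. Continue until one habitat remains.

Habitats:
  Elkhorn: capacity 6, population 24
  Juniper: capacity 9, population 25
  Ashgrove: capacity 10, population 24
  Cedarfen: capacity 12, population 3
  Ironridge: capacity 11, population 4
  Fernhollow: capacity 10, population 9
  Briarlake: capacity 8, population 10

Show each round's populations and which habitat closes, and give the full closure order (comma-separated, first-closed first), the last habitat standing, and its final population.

Closure order: Elkhorn, Juniper, Ashgrove, Briarlake, Fernhollow, Cedarfen
Last habitat: Ironridge with 99 animals

Round 1: Ashgrove=24 Briarlake=10 Cedarfen=3 Elkhorn=24 Fernhollow=9 Ironridge=4 Juniper=25 → close Elkhorn (overflow 18)
  24÷6 = 4 each, +1 to first 0
Round 2: Ashgrove=28 Briarlake=14 Cedarfen=7 Fernhollow=13 Ironridge=8 Juniper=29 → close Juniper (overflow 20)
  29÷5 = 5 each, +1 to first 4
Round 3: Ashgrove=34 Briarlake=20 Cedarfen=13 Fernhollow=19 Ironridge=13 → close Ashgrove (overflow 24)
  34÷4 = 8 each, +1 to first 2
Round 4: Briarlake=29 Cedarfen=22 Fernhollow=27 Ironridge=21 → close Briarlake (overflow 21)
  29÷3 = 9 each, +1 to first 2
Round 5: Cedarfen=32 Fernhollow=37 Ironridge=30 → close Fernhollow (overflow 27)
  37÷2 = 18 each, +1 to first 1
Round 6: Cedarfen=51 Ironridge=48 → close Cedarfen (overflow 39)
  51÷1 = 51 each, +1 to first 0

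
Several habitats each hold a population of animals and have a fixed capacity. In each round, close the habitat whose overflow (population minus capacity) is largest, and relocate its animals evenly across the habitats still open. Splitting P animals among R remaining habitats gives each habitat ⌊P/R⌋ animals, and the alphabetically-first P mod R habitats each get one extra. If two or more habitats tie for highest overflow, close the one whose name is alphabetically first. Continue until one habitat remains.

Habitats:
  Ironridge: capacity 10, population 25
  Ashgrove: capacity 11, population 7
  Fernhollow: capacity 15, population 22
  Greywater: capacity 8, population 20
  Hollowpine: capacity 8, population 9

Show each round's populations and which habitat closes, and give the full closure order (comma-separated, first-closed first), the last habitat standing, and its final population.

Closure order: Ironridge, Greywater, Fernhollow, Hollowpine
Last habitat: Ashgrove with 83 animals

Round 1: Ashgrove=7 Fernhollow=22 Greywater=20 Hollowpine=9 Ironridge=25 → close Ironridge (overflow 15)
  25÷4 = 6 each, +1 to first 1
Round 2: Ashgrove=14 Fernhollow=28 Greywater=26 Hollowpine=15 → close Greywater (overflow 18)
  26÷3 = 8 each, +1 to first 2
Round 3: Ashgrove=23 Fernhollow=37 Hollowpine=23 → close Fernhollow (overflow 22)
  37÷2 = 18 each, +1 to first 1
Round 4: Ashgrove=42 Hollowpine=41 → close Hollowpine (overflow 33)
  41÷1 = 41 each, +1 to first 0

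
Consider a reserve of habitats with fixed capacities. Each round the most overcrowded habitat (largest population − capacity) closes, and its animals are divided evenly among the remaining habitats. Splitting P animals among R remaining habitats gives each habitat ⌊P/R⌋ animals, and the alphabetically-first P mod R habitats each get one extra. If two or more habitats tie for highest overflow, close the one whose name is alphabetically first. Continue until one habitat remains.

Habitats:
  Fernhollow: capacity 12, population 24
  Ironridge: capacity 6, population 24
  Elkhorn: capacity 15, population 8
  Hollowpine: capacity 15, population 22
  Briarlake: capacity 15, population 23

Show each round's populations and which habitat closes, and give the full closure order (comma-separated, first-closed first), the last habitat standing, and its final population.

Closure order: Ironridge, Fernhollow, Briarlake, Hollowpine
Last habitat: Elkhorn with 101 animals

Round 1: Briarlake=23 Elkhorn=8 Fernhollow=24 Hollowpine=22 Ironridge=24 → close Ironridge (overflow 18)
  24÷4 = 6 each, +1 to first 0
Round 2: Briarlake=29 Elkhorn=14 Fernhollow=30 Hollowpine=28 → close Fernhollow (overflow 18)
  30÷3 = 10 each, +1 to first 0
Round 3: Briarlake=39 Elkhorn=24 Hollowpine=38 → close Briarlake (overflow 24)
  39÷2 = 19 each, +1 to first 1
Round 4: Elkhorn=44 Hollowpine=57 → close Hollowpine (overflow 42)
  57÷1 = 57 each, +1 to first 0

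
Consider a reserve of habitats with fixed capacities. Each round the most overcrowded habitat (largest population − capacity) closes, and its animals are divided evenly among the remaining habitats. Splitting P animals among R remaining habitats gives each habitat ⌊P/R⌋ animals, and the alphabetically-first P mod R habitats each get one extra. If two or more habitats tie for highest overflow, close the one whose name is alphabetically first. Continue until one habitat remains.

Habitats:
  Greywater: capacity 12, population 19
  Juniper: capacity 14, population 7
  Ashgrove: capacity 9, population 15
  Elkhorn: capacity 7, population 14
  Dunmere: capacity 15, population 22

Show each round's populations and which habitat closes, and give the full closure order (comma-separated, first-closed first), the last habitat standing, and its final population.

Round 1: Ashgrove=15 Dunmere=22 Elkhorn=14 Greywater=19 Juniper=7 → close Dunmere (overflow 7)
  22÷4 = 5 each, +1 to first 2
Round 2: Ashgrove=21 Elkhorn=20 Greywater=24 Juniper=12 → close Elkhorn (overflow 13)
  20÷3 = 6 each, +1 to first 2
Round 3: Ashgrove=28 Greywater=31 Juniper=18 → close Ashgrove (overflow 19)
  28÷2 = 14 each, +1 to first 0
Round 4: Greywater=45 Juniper=32 → close Greywater (overflow 33)
  45÷1 = 45 each, +1 to first 0

Closure order: Dunmere, Elkhorn, Ashgrove, Greywater
Last habitat: Juniper with 77 animals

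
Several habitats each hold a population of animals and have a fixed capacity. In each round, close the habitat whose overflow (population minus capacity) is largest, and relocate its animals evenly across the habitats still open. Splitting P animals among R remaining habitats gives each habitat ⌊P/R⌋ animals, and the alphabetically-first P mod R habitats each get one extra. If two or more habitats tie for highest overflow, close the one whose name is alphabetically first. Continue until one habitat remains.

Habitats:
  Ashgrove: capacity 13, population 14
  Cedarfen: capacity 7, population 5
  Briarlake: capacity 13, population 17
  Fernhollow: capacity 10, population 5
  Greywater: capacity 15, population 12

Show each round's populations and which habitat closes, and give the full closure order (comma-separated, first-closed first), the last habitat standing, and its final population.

Closure order: Briarlake, Ashgrove, Cedarfen, Greywater
Last habitat: Fernhollow with 53 animals

Round 1: Ashgrove=14 Briarlake=17 Cedarfen=5 Fernhollow=5 Greywater=12 → close Briarlake (overflow 4)
  17÷4 = 4 each, +1 to first 1
Round 2: Ashgrove=19 Cedarfen=9 Fernhollow=9 Greywater=16 → close Ashgrove (overflow 6)
  19÷3 = 6 each, +1 to first 1
Round 3: Cedarfen=16 Fernhollow=15 Greywater=22 → close Cedarfen (overflow 9)
  16÷2 = 8 each, +1 to first 0
Round 4: Fernhollow=23 Greywater=30 → close Greywater (overflow 15)
  30÷1 = 30 each, +1 to first 0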